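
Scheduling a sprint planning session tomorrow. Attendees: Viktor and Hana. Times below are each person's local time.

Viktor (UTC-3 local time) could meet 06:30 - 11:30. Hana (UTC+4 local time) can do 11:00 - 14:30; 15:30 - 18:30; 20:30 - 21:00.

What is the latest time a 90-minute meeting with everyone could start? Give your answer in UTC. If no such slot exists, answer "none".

13:00

Viktor in UTC: 09:30-14:30 (add 3h to convert from UTC-3).
Hana in UTC: 07:00-10:30, 11:30-14:30, 16:30-17:00 (subtract 4h to convert from UTC+4).
Viktor ∩ Hana: 09:30-10:30, 11:30-14:30.
So the common availability across everyone is 09:30-10:30, 11:30-14:30.
The last common window of at least 90 minutes is 11:30-14:30; a 90-minute meeting can start as late as 13:00 and still end by 14:30.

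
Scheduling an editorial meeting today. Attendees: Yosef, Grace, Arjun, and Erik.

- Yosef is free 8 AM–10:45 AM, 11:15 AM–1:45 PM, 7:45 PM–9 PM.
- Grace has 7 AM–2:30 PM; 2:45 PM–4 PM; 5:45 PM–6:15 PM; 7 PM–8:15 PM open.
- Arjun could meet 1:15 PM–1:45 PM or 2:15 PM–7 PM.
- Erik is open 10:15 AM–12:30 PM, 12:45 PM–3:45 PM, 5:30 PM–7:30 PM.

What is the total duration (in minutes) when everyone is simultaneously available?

30

Yosef ∩ Grace: 08:00-10:45, 11:15-13:45, 19:45-20:15.
Yosef ∩ Grace ∩ Arjun: 13:15-13:45.
Yosef ∩ Grace ∩ Arjun ∩ Erik: 13:15-13:45.
Those are the intersection windows.
That's a single block of 30 minutes.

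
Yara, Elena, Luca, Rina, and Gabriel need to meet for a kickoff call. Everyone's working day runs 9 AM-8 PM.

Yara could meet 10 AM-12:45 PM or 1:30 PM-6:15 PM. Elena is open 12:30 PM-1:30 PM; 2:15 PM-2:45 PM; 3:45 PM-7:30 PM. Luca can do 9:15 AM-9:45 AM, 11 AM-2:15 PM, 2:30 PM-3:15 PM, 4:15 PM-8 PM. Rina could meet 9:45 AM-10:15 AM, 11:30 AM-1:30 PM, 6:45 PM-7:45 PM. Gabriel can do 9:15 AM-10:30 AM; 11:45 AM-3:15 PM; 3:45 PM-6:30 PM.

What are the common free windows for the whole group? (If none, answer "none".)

Yara ∩ Elena: 12:30-12:45, 14:15-14:45, 15:45-18:15.
Yara ∩ Elena ∩ Luca: 12:30-12:45, 14:30-14:45, 16:15-18:15.
Yara ∩ Elena ∩ Luca ∩ Rina: 12:30-12:45.
Yara ∩ Elena ∩ Luca ∩ Rina ∩ Gabriel: 12:30-12:45.

12:30-12:45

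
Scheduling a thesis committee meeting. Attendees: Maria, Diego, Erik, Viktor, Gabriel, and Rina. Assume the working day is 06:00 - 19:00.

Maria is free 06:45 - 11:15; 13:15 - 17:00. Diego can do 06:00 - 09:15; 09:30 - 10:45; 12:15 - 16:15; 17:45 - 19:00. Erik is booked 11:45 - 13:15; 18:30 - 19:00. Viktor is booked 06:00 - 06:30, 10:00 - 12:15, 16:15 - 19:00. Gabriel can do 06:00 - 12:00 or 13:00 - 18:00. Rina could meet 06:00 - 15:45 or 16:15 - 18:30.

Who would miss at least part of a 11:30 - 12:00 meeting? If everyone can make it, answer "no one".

Diego, Erik, Maria, Viktor

Maria free: 06:45-11:15, 13:15-17:00.
Diego free: 06:00-09:15, 09:30-10:45, 12:15-16:15, 17:45-19:00.
Erik free: 06:00-11:45, 13:15-18:30 (invert busy blocks within the working day).
Viktor free: 06:30-10:00, 12:15-16:15 (invert busy blocks within the working day).
Gabriel free: 06:00-12:00, 13:00-18:00.
Rina free: 06:00-15:45, 16:15-18:30.
Maria: not fully free for 11:30-12:00. Diego: not fully free for 11:30-12:00. Erik: not fully free for 11:30-12:00. Viktor: not fully free for 11:30-12:00. Gabriel: free for 11:30-12:00. Rina: free for 11:30-12:00.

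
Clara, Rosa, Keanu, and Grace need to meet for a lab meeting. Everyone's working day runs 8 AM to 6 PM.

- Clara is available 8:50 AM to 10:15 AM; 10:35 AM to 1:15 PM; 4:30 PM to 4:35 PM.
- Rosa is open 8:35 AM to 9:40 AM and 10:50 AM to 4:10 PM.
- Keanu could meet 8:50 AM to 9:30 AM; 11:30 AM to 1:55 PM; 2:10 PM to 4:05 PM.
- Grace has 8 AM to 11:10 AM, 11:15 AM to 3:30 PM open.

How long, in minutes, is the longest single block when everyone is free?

105

Clara ∩ Rosa: 08:50-09:40, 10:50-13:15.
Clara ∩ Rosa ∩ Keanu: 08:50-09:30, 11:30-13:15.
Clara ∩ Rosa ∩ Keanu ∩ Grace: 08:50-09:30, 11:30-13:15.
The longest is 11:30-13:15 at 105 minutes.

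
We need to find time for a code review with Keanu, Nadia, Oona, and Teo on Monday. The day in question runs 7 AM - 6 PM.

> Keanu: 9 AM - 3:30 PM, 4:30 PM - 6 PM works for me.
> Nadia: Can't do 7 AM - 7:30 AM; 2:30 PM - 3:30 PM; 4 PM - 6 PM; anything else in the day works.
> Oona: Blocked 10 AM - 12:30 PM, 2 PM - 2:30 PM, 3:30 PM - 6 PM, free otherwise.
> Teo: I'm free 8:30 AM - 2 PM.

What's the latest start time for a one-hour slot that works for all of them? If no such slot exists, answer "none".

13:00

Keanu free: 09:00-15:30, 16:30-18:00.
Nadia free: 07:30-14:30, 15:30-16:00 (invert busy blocks within the working day).
Oona free: 07:00-10:00, 12:30-14:00, 14:30-15:30 (invert busy blocks within the working day).
Teo free: 08:30-14:00.
Keanu ∩ Nadia: 09:00-14:30.
Keanu ∩ Nadia ∩ Oona: 09:00-10:00, 12:30-14:00.
Keanu ∩ Nadia ∩ Oona ∩ Teo: 09:00-10:00, 12:30-14:00.
Those are the intersection windows.
The last common window of at least 60 minutes is 12:30-14:00; a 60-minute meeting can start as late as 13:00 and still end by 14:00.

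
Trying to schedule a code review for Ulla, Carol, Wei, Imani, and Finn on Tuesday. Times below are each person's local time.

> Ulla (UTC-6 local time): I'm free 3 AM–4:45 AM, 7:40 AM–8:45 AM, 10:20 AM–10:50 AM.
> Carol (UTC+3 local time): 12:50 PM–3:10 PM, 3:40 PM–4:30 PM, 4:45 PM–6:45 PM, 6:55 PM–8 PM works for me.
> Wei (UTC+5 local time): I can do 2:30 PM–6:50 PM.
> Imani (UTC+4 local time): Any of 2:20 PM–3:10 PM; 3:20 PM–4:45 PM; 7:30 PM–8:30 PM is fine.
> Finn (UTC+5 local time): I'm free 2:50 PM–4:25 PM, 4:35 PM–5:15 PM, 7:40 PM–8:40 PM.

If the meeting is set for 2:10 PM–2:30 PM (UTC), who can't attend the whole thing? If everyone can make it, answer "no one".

Ulla in UTC: 09:00-10:45, 13:40-14:45, 16:20-16:50 (add 6h to convert from UTC-6).
Carol in UTC: 09:50-12:10, 12:40-13:30, 13:45-15:45, 15:55-17:00 (subtract 3h to convert from UTC+3).
Wei in UTC: 09:30-13:50 (subtract 5h to convert from UTC+5).
Imani in UTC: 10:20-11:10, 11:20-12:45, 15:30-16:30 (subtract 4h to convert from UTC+4).
Finn in UTC: 09:50-11:25, 11:35-12:15, 14:40-15:40 (subtract 5h to convert from UTC+5).
Ulla: free for 14:10-14:30. Carol: free for 14:10-14:30. Wei: not fully free for 14:10-14:30. Imani: not fully free for 14:10-14:30. Finn: not fully free for 14:10-14:30.

Finn, Imani, Wei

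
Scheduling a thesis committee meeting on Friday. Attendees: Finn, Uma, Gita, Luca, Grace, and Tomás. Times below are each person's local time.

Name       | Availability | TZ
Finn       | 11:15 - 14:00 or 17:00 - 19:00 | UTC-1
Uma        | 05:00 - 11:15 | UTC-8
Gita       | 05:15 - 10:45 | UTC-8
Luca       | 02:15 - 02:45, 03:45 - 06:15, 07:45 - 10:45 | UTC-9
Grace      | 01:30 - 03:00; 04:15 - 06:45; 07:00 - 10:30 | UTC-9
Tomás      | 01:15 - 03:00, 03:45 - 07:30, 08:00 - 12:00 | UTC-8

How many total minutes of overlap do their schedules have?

Finn in UTC: 12:15-15:00, 18:00-20:00 (add 1h to convert from UTC-1).
Uma in UTC: 13:00-19:15 (add 8h to convert from UTC-8).
Gita in UTC: 13:15-18:45 (add 8h to convert from UTC-8).
Luca in UTC: 11:15-11:45, 12:45-15:15, 16:45-19:45 (add 9h to convert from UTC-9).
Grace in UTC: 10:30-12:00, 13:15-15:45, 16:00-19:30 (add 9h to convert from UTC-9).
Tomás in UTC: 09:15-11:00, 11:45-15:30, 16:00-20:00 (add 8h to convert from UTC-8).
Finn ∩ Uma: 13:00-15:00, 18:00-19:15.
Finn ∩ Uma ∩ Gita: 13:15-15:00, 18:00-18:45.
Finn ∩ Uma ∩ Gita ∩ Luca: 13:15-15:00, 18:00-18:45.
Finn ∩ Uma ∩ Gita ∩ Luca ∩ Grace: 13:15-15:00, 18:00-18:45.
Finn ∩ Uma ∩ Gita ∩ Luca ∩ Grace ∩ Tomás: 13:15-15:00, 18:00-18:45.
Summing the common windows: 105 + 45 = 150 minutes.

150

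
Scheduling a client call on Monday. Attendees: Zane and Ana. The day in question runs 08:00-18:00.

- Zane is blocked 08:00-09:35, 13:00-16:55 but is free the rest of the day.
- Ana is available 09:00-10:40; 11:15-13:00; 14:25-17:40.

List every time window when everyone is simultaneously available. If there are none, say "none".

09:35-10:40, 11:15-13:00, 16:55-17:40

Zane free: 09:35-13:00, 16:55-18:00 (invert busy blocks within the working day).
Ana free: 09:00-10:40, 11:15-13:00, 14:25-17:40.
Zane ∩ Ana: 09:35-10:40, 11:15-13:00, 16:55-17:40.
Those are the intersection windows.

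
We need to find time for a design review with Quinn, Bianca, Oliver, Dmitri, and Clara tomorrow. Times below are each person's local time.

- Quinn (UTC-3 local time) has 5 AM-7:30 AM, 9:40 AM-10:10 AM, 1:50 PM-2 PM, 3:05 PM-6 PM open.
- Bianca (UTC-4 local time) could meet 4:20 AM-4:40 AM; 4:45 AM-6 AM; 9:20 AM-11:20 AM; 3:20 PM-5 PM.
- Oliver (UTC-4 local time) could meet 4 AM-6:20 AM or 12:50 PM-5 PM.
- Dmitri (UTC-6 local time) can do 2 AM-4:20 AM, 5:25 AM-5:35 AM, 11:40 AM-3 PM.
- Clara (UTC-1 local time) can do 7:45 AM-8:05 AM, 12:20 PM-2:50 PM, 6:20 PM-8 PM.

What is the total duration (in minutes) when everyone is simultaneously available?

120

Quinn in UTC: 08:00-10:30, 12:40-13:10, 16:50-17:00, 18:05-21:00 (add 3h to convert from UTC-3).
Bianca in UTC: 08:20-08:40, 08:45-10:00, 13:20-15:20, 19:20-21:00 (add 4h to convert from UTC-4).
Oliver in UTC: 08:00-10:20, 16:50-21:00 (add 4h to convert from UTC-4).
Dmitri in UTC: 08:00-10:20, 11:25-11:35, 17:40-21:00 (add 6h to convert from UTC-6).
Clara in UTC: 08:45-09:05, 13:20-15:50, 19:20-21:00 (add 1h to convert from UTC-1).
Quinn ∩ Bianca: 08:20-08:40, 08:45-10:00, 19:20-21:00.
Quinn ∩ Bianca ∩ Oliver: 08:20-08:40, 08:45-10:00, 19:20-21:00.
Quinn ∩ Bianca ∩ Oliver ∩ Dmitri: 08:20-08:40, 08:45-10:00, 19:20-21:00.
Quinn ∩ Bianca ∩ Oliver ∩ Dmitri ∩ Clara: 08:45-09:05, 19:20-21:00.
Those are the intersection windows.
Summing the common windows: 20 + 100 = 120 minutes.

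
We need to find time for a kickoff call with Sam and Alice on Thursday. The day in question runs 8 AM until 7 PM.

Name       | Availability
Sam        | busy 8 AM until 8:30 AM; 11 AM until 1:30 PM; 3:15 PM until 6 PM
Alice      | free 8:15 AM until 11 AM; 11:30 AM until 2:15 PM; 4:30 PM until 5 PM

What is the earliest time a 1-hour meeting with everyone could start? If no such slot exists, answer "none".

08:30

Sam free: 08:30-11:00, 13:30-15:15, 18:00-19:00 (invert busy blocks within the working day).
Alice free: 08:15-11:00, 11:30-14:15, 16:30-17:00.
Sam ∩ Alice: 08:30-11:00, 13:30-14:15.
The first common window of at least 60 minutes is 08:30-11:00, so the earliest start is 08:30.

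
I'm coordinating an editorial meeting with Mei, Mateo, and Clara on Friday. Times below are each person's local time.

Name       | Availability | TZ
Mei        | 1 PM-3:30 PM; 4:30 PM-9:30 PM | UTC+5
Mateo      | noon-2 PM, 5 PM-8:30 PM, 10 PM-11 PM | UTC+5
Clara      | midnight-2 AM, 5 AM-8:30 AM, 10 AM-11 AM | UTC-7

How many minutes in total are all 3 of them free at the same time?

270

Mei in UTC: 08:00-10:30, 11:30-16:30 (subtract 5h to convert from UTC+5).
Mateo in UTC: 07:00-09:00, 12:00-15:30, 17:00-18:00 (subtract 5h to convert from UTC+5).
Clara in UTC: 07:00-09:00, 12:00-15:30, 17:00-18:00 (add 7h to convert from UTC-7).
Mei ∩ Mateo: 08:00-09:00, 12:00-15:30.
Mei ∩ Mateo ∩ Clara: 08:00-09:00, 12:00-15:30.
Summing the common windows: 60 + 210 = 270 minutes.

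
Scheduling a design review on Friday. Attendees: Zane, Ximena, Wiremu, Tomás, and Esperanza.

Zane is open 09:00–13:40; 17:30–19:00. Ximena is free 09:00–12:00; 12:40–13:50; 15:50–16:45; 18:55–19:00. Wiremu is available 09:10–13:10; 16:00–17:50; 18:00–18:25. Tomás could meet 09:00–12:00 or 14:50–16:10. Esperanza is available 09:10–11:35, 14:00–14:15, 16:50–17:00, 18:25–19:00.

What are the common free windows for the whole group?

Zane ∩ Ximena: 09:00-12:00, 12:40-13:40, 18:55-19:00.
Zane ∩ Ximena ∩ Wiremu: 09:10-12:00, 12:40-13:10.
Zane ∩ Ximena ∩ Wiremu ∩ Tomás: 09:10-12:00.
Zane ∩ Ximena ∩ Wiremu ∩ Tomás ∩ Esperanza: 09:10-11:35.

09:10-11:35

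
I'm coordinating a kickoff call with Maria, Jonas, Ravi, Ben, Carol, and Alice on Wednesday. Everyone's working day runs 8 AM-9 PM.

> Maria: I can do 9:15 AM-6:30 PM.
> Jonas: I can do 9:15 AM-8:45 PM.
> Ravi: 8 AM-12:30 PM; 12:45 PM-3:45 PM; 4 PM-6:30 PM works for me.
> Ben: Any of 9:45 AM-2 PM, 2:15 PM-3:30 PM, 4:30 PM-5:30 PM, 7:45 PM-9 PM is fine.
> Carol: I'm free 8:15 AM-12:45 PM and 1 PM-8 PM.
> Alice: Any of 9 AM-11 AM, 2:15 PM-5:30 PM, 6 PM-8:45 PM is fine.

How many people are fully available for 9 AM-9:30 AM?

3

Ravi, Carol, and Alice can make the full 09:00-09:30 slot — that's 3.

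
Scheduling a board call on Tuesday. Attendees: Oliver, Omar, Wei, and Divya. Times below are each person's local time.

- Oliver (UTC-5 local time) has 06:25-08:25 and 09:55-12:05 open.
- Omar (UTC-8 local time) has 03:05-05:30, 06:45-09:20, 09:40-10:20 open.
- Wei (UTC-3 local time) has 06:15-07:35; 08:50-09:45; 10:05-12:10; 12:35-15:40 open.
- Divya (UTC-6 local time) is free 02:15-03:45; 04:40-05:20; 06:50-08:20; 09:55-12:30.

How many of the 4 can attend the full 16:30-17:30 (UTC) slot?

Oliver in UTC: 11:25-13:25, 14:55-17:05 (add 5h to convert from UTC-5).
Omar in UTC: 11:05-13:30, 14:45-17:20, 17:40-18:20 (add 8h to convert from UTC-8).
Wei in UTC: 09:15-10:35, 11:50-12:45, 13:05-15:10, 15:35-18:40 (add 3h to convert from UTC-3).
Divya in UTC: 08:15-09:45, 10:40-11:20, 12:50-14:20, 15:55-18:30 (add 6h to convert from UTC-6).
Wei and Divya can make the full 16:30-17:30 slot — that's 2.

2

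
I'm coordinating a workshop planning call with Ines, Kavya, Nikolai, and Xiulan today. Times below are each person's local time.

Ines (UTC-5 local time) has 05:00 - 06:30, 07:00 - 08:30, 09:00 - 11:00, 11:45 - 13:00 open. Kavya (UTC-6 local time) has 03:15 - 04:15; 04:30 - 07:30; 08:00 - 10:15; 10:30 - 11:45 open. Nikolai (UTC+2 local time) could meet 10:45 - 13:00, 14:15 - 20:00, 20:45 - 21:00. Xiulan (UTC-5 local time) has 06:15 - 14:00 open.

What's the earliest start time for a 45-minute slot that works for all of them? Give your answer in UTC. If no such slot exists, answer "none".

Ines in UTC: 10:00-11:30, 12:00-13:30, 14:00-16:00, 16:45-18:00 (add 5h to convert from UTC-5).
Kavya in UTC: 09:15-10:15, 10:30-13:30, 14:00-16:15, 16:30-17:45 (add 6h to convert from UTC-6).
Nikolai in UTC: 08:45-11:00, 12:15-18:00, 18:45-19:00 (subtract 2h to convert from UTC+2).
Xiulan in UTC: 11:15-19:00 (add 5h to convert from UTC-5).
Ines ∩ Kavya: 10:00-10:15, 10:30-11:30, 12:00-13:30, 14:00-16:00, 16:45-17:45.
Ines ∩ Kavya ∩ Nikolai: 10:00-10:15, 10:30-11:00, 12:15-13:30, 14:00-16:00, 16:45-17:45.
Ines ∩ Kavya ∩ Nikolai ∩ Xiulan: 12:15-13:30, 14:00-16:00, 16:45-17:45.
The first common window of at least 45 minutes is 12:15-13:30, so the earliest start is 12:15.

12:15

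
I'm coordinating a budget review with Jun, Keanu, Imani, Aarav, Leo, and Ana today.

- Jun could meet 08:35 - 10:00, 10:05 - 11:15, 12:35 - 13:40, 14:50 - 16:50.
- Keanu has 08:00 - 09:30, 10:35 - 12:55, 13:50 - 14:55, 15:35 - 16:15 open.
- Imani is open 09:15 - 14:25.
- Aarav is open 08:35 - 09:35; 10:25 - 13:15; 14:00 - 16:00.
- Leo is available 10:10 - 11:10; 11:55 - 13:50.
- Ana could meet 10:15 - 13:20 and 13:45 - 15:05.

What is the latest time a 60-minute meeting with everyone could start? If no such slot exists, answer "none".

none

Jun ∩ Keanu: 08:35-09:30, 10:35-11:15, 12:35-12:55, 14:50-14:55, 15:35-16:15.
Jun ∩ Keanu ∩ Imani: 09:15-09:30, 10:35-11:15, 12:35-12:55.
Jun ∩ Keanu ∩ Imani ∩ Aarav: 09:15-09:30, 10:35-11:15, 12:35-12:55.
Jun ∩ Keanu ∩ Imani ∩ Aarav ∩ Leo: 10:35-11:10, 12:35-12:55.
Jun ∩ Keanu ∩ Imani ∩ Aarav ∩ Leo ∩ Ana: 10:35-11:10, 12:35-12:55.
No common window is at least 60 minutes long.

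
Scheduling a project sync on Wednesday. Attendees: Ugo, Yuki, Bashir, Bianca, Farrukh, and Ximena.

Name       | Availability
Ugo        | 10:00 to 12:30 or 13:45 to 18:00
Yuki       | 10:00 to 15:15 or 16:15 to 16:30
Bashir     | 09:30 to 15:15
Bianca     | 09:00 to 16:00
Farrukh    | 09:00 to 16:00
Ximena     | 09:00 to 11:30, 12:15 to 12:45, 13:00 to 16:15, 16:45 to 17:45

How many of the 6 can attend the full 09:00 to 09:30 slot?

3

Bianca, Farrukh, and Ximena can make the full 09:00-09:30 slot — that's 3.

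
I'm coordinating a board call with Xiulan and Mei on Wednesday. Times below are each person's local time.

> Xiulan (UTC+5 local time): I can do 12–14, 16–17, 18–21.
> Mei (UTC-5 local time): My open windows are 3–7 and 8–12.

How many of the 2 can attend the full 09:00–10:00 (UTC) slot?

Xiulan in UTC: 07:00-09:00, 11:00-12:00, 13:00-16:00 (subtract 5h to convert from UTC+5).
Mei in UTC: 08:00-12:00, 13:00-17:00 (add 5h to convert from UTC-5).
Mei can make the full 09:00-10:00 slot — that's 1.

1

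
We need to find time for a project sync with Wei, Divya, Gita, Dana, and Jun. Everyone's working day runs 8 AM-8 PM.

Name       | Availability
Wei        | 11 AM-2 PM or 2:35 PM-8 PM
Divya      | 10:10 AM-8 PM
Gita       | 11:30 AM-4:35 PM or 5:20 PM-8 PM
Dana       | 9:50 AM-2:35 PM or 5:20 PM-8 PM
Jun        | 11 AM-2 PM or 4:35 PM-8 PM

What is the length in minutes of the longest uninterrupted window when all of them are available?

160

Wei ∩ Divya: 11:00-14:00, 14:35-20:00.
Wei ∩ Divya ∩ Gita: 11:30-14:00, 14:35-16:35, 17:20-20:00.
Wei ∩ Divya ∩ Gita ∩ Dana: 11:30-14:00, 17:20-20:00.
Wei ∩ Divya ∩ Gita ∩ Dana ∩ Jun: 11:30-14:00, 17:20-20:00.
The longest is 17:20-20:00 at 160 minutes.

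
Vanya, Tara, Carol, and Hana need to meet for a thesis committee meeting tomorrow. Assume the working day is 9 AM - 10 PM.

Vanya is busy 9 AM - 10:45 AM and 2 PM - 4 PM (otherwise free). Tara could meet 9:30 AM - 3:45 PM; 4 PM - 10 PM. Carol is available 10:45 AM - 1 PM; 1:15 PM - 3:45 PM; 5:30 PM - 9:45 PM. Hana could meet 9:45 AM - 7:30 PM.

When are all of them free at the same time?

Vanya free: 10:45-14:00, 16:00-22:00 (invert busy blocks within the working day).
Tara free: 09:30-15:45, 16:00-22:00.
Carol free: 10:45-13:00, 13:15-15:45, 17:30-21:45.
Hana free: 09:45-19:30.
Vanya ∩ Tara: 10:45-14:00, 16:00-22:00.
Vanya ∩ Tara ∩ Carol: 10:45-13:00, 13:15-14:00, 17:30-21:45.
Vanya ∩ Tara ∩ Carol ∩ Hana: 10:45-13:00, 13:15-14:00, 17:30-19:30.
So the common availability across everyone is 10:45-13:00, 13:15-14:00, 17:30-19:30.

10:45-13:00, 13:15-14:00, 17:30-19:30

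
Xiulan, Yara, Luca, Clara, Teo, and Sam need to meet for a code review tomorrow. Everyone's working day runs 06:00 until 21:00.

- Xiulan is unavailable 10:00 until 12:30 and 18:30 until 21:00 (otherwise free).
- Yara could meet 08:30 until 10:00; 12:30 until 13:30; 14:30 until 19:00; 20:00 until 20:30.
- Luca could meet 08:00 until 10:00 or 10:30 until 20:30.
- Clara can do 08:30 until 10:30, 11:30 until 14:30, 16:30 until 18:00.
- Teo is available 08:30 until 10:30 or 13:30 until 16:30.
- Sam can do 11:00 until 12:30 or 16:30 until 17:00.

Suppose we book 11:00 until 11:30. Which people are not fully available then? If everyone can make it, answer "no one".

Clara, Teo, Xiulan, Yara

Xiulan free: 06:00-10:00, 12:30-18:30 (invert busy blocks within the working day).
Yara free: 08:30-10:00, 12:30-13:30, 14:30-19:00, 20:00-20:30.
Luca free: 08:00-10:00, 10:30-20:30.
Clara free: 08:30-10:30, 11:30-14:30, 16:30-18:00.
Teo free: 08:30-10:30, 13:30-16:30.
Sam free: 11:00-12:30, 16:30-17:00.
Xiulan: not fully free for 11:00-11:30. Yara: not fully free for 11:00-11:30. Luca: free for 11:00-11:30. Clara: not fully free for 11:00-11:30. Teo: not fully free for 11:00-11:30. Sam: free for 11:00-11:30.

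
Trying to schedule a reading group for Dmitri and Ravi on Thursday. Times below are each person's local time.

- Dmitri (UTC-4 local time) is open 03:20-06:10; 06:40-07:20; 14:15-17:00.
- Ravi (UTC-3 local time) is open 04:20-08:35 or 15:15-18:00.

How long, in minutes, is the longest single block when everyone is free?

170

Dmitri in UTC: 07:20-10:10, 10:40-11:20, 18:15-21:00 (add 4h to convert from UTC-4).
Ravi in UTC: 07:20-11:35, 18:15-21:00 (add 3h to convert from UTC-3).
Dmitri ∩ Ravi: 07:20-10:10, 10:40-11:20, 18:15-21:00.
The longest is 07:20-10:10 at 170 minutes.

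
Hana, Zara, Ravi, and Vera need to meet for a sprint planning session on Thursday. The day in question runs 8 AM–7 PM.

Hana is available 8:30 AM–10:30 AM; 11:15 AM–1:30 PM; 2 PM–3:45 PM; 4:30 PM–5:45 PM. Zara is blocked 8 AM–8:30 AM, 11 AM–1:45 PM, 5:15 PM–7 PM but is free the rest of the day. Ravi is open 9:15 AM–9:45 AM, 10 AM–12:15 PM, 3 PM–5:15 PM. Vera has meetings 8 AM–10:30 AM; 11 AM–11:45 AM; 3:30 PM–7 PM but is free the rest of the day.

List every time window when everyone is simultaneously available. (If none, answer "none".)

15:00-15:30

Hana free: 08:30-10:30, 11:15-13:30, 14:00-15:45, 16:30-17:45.
Zara free: 08:30-11:00, 13:45-17:15 (invert busy blocks within the working day).
Ravi free: 09:15-09:45, 10:00-12:15, 15:00-17:15.
Vera free: 10:30-11:00, 11:45-15:30 (invert busy blocks within the working day).
Hana ∩ Zara: 08:30-10:30, 14:00-15:45, 16:30-17:15.
Hana ∩ Zara ∩ Ravi: 09:15-09:45, 10:00-10:30, 15:00-15:45, 16:30-17:15.
Hana ∩ Zara ∩ Ravi ∩ Vera: 15:00-15:30.
So the common availability across everyone is 15:00-15:30.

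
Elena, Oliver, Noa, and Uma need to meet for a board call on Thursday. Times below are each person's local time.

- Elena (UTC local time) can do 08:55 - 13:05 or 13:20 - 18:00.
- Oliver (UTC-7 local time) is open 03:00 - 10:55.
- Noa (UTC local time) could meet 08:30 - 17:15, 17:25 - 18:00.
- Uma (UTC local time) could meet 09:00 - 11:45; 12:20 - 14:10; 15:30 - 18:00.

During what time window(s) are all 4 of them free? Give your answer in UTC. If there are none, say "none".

10:00-11:45, 12:20-13:05, 13:20-14:10, 15:30-17:15, 17:25-17:55

Elena in UTC: 08:55-13:05, 13:20-18:00.
Oliver in UTC: 10:00-17:55 (add 7h to convert from UTC-7).
Noa in UTC: 08:30-17:15, 17:25-18:00.
Uma in UTC: 09:00-11:45, 12:20-14:10, 15:30-18:00.
Elena ∩ Oliver: 10:00-13:05, 13:20-17:55.
Elena ∩ Oliver ∩ Noa: 10:00-13:05, 13:20-17:15, 17:25-17:55.
Elena ∩ Oliver ∩ Noa ∩ Uma: 10:00-11:45, 12:20-13:05, 13:20-14:10, 15:30-17:15, 17:25-17:55.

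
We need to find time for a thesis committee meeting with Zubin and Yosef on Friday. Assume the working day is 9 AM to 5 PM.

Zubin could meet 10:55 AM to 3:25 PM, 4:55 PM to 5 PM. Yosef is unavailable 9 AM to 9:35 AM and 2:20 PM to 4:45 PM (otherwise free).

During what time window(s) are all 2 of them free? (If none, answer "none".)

10:55-14:20, 16:55-17:00

Zubin free: 10:55-15:25, 16:55-17:00.
Yosef free: 09:35-14:20, 16:45-17:00 (invert busy blocks within the working day).
Zubin ∩ Yosef: 10:55-14:20, 16:55-17:00.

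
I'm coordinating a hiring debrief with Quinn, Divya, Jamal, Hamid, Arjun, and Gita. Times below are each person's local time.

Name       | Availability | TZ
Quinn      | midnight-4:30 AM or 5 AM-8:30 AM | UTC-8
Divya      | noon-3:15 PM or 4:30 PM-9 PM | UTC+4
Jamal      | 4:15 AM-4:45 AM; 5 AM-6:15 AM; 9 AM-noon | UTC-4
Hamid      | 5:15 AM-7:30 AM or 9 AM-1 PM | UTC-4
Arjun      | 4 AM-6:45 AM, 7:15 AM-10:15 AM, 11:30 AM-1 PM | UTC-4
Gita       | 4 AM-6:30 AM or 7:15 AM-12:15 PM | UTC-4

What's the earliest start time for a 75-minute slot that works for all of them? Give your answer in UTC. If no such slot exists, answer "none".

13:00

Quinn in UTC: 08:00-12:30, 13:00-16:30 (add 8h to convert from UTC-8).
Divya in UTC: 08:00-11:15, 12:30-17:00 (subtract 4h to convert from UTC+4).
Jamal in UTC: 08:15-08:45, 09:00-10:15, 13:00-16:00 (add 4h to convert from UTC-4).
Hamid in UTC: 09:15-11:30, 13:00-17:00 (add 4h to convert from UTC-4).
Arjun in UTC: 08:00-10:45, 11:15-14:15, 15:30-17:00 (add 4h to convert from UTC-4).
Gita in UTC: 08:00-10:30, 11:15-16:15 (add 4h to convert from UTC-4).
Quinn ∩ Divya: 08:00-11:15, 13:00-16:30.
Quinn ∩ Divya ∩ Jamal: 08:15-08:45, 09:00-10:15, 13:00-16:00.
Quinn ∩ Divya ∩ Jamal ∩ Hamid: 09:15-10:15, 13:00-16:00.
Quinn ∩ Divya ∩ Jamal ∩ Hamid ∩ Arjun: 09:15-10:15, 13:00-14:15, 15:30-16:00.
Quinn ∩ Divya ∩ Jamal ∩ Hamid ∩ Arjun ∩ Gita: 09:15-10:15, 13:00-14:15, 15:30-16:00.
The first common window of at least 75 minutes is 13:00-14:15, so the earliest start is 13:00.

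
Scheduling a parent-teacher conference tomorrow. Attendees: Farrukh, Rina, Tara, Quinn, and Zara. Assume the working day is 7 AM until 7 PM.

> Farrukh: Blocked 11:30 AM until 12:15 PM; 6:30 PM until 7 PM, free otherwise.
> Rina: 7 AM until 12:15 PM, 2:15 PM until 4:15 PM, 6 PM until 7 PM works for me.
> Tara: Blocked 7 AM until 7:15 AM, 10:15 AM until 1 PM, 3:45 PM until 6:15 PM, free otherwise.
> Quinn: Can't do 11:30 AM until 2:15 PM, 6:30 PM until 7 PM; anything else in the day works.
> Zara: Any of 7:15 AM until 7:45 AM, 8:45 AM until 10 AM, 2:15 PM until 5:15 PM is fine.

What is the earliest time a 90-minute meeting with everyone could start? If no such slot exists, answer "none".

14:15

Farrukh free: 07:00-11:30, 12:15-18:30 (invert busy blocks within the working day).
Rina free: 07:00-12:15, 14:15-16:15, 18:00-19:00.
Tara free: 07:15-10:15, 13:00-15:45, 18:15-19:00 (invert busy blocks within the working day).
Quinn free: 07:00-11:30, 14:15-18:30 (invert busy blocks within the working day).
Zara free: 07:15-07:45, 08:45-10:00, 14:15-17:15.
Farrukh ∩ Rina: 07:00-11:30, 14:15-16:15, 18:00-18:30.
Farrukh ∩ Rina ∩ Tara: 07:15-10:15, 14:15-15:45, 18:15-18:30.
Farrukh ∩ Rina ∩ Tara ∩ Quinn: 07:15-10:15, 14:15-15:45, 18:15-18:30.
Farrukh ∩ Rina ∩ Tara ∩ Quinn ∩ Zara: 07:15-07:45, 08:45-10:00, 14:15-15:45.
Those are the intersection windows.
The first common window of at least 90 minutes is 14:15-15:45, so the earliest start is 14:15.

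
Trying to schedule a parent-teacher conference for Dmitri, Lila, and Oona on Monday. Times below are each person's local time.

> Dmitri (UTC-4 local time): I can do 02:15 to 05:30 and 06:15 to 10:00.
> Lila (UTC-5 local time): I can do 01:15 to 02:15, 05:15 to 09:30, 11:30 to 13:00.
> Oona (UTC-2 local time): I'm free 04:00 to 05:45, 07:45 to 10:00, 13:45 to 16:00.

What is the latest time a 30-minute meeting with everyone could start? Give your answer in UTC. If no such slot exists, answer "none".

11:30

Dmitri in UTC: 06:15-09:30, 10:15-14:00 (add 4h to convert from UTC-4).
Lila in UTC: 06:15-07:15, 10:15-14:30, 16:30-18:00 (add 5h to convert from UTC-5).
Oona in UTC: 06:00-07:45, 09:45-12:00, 15:45-18:00 (add 2h to convert from UTC-2).
Dmitri ∩ Lila: 06:15-07:15, 10:15-14:00.
Dmitri ∩ Lila ∩ Oona: 06:15-07:15, 10:15-12:00.
Those are the intersection windows.
The last common window of at least 30 minutes is 10:15-12:00; a 30-minute meeting can start as late as 11:30 and still end by 12:00.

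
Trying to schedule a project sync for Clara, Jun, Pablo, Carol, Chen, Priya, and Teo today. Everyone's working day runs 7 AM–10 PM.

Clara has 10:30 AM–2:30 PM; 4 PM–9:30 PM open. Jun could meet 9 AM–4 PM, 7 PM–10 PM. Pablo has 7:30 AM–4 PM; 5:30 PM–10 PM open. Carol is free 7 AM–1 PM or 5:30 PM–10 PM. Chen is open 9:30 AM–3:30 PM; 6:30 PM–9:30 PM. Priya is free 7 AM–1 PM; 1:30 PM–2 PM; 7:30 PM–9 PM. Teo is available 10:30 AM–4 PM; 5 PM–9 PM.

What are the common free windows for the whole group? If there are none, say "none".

Clara ∩ Jun: 10:30-14:30, 19:00-21:30.
Clara ∩ Jun ∩ Pablo: 10:30-14:30, 19:00-21:30.
Clara ∩ Jun ∩ Pablo ∩ Carol: 10:30-13:00, 19:00-21:30.
Clara ∩ Jun ∩ Pablo ∩ Carol ∩ Chen: 10:30-13:00, 19:00-21:30.
Clara ∩ Jun ∩ Pablo ∩ Carol ∩ Chen ∩ Priya: 10:30-13:00, 19:30-21:00.
Clara ∩ Jun ∩ Pablo ∩ Carol ∩ Chen ∩ Priya ∩ Teo: 10:30-13:00, 19:30-21:00.
So the common availability across everyone is 10:30-13:00, 19:30-21:00.

10:30-13:00, 19:30-21:00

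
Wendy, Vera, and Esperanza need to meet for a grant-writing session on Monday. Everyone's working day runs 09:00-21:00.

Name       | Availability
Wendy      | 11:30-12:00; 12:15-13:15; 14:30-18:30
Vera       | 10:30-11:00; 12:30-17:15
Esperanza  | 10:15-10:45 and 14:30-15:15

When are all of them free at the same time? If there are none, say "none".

14:30-15:15

Wendy ∩ Vera: 12:30-13:15, 14:30-17:15.
Wendy ∩ Vera ∩ Esperanza: 14:30-15:15.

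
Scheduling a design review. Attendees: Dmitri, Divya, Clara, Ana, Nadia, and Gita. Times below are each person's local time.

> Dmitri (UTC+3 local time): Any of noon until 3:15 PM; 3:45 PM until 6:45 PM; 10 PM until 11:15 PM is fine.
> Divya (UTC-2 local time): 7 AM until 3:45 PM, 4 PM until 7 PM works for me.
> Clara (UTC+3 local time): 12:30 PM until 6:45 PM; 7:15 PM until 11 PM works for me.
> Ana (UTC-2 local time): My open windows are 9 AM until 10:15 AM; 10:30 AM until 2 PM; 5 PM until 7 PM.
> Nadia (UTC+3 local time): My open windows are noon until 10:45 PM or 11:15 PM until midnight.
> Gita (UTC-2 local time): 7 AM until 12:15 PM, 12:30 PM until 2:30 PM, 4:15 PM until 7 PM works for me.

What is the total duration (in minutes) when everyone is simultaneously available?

Dmitri in UTC: 09:00-12:15, 12:45-15:45, 19:00-20:15 (subtract 3h to convert from UTC+3).
Divya in UTC: 09:00-17:45, 18:00-21:00 (add 2h to convert from UTC-2).
Clara in UTC: 09:30-15:45, 16:15-20:00 (subtract 3h to convert from UTC+3).
Ana in UTC: 11:00-12:15, 12:30-16:00, 19:00-21:00 (add 2h to convert from UTC-2).
Nadia in UTC: 09:00-19:45, 20:15-21:00 (subtract 3h to convert from UTC+3).
Gita in UTC: 09:00-14:15, 14:30-16:30, 18:15-21:00 (add 2h to convert from UTC-2).
Dmitri ∩ Divya: 09:00-12:15, 12:45-15:45, 19:00-20:15.
Dmitri ∩ Divya ∩ Clara: 09:30-12:15, 12:45-15:45, 19:00-20:00.
Dmitri ∩ Divya ∩ Clara ∩ Ana: 11:00-12:15, 12:45-15:45, 19:00-20:00.
Dmitri ∩ Divya ∩ Clara ∩ Ana ∩ Nadia: 11:00-12:15, 12:45-15:45, 19:00-19:45.
Dmitri ∩ Divya ∩ Clara ∩ Ana ∩ Nadia ∩ Gita: 11:00-12:15, 12:45-14:15, 14:30-15:45, 19:00-19:45.
Summing the common windows: 75 + 90 + 75 + 45 = 285 minutes.

285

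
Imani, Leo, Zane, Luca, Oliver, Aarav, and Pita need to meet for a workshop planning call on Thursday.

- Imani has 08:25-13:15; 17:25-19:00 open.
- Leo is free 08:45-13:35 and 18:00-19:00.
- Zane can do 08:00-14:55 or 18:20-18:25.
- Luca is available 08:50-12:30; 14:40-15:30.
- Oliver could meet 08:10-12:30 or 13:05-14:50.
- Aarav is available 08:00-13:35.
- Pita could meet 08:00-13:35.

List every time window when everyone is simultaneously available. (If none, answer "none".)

Imani ∩ Leo: 08:45-13:15, 18:00-19:00.
Imani ∩ Leo ∩ Zane: 08:45-13:15, 18:20-18:25.
Imani ∩ Leo ∩ Zane ∩ Luca: 08:50-12:30.
Imani ∩ Leo ∩ Zane ∩ Luca ∩ Oliver: 08:50-12:30.
Imani ∩ Leo ∩ Zane ∩ Luca ∩ Oliver ∩ Aarav: 08:50-12:30.
Imani ∩ Leo ∩ Zane ∩ Luca ∩ Oliver ∩ Aarav ∩ Pita: 08:50-12:30.

08:50-12:30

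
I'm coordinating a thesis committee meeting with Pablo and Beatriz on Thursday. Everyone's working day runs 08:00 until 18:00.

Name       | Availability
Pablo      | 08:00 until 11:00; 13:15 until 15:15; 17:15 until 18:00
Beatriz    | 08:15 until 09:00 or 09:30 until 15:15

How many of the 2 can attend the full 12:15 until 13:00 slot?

1

Beatriz can make the full 12:15-13:00 slot — that's 1.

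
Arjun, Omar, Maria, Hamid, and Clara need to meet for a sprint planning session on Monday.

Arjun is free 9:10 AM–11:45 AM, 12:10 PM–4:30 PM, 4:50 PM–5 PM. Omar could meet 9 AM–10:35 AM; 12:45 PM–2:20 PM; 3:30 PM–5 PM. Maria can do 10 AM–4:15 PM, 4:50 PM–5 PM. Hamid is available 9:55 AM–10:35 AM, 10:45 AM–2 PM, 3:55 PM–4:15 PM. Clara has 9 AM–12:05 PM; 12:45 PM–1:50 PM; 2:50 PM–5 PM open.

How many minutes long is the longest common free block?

65

Arjun ∩ Omar: 09:10-10:35, 12:45-14:20, 15:30-16:30, 16:50-17:00.
Arjun ∩ Omar ∩ Maria: 10:00-10:35, 12:45-14:20, 15:30-16:15, 16:50-17:00.
Arjun ∩ Omar ∩ Maria ∩ Hamid: 10:00-10:35, 12:45-14:00, 15:55-16:15.
Arjun ∩ Omar ∩ Maria ∩ Hamid ∩ Clara: 10:00-10:35, 12:45-13:50, 15:55-16:15.
Those are the intersection windows.
The longest is 12:45-13:50 at 65 minutes.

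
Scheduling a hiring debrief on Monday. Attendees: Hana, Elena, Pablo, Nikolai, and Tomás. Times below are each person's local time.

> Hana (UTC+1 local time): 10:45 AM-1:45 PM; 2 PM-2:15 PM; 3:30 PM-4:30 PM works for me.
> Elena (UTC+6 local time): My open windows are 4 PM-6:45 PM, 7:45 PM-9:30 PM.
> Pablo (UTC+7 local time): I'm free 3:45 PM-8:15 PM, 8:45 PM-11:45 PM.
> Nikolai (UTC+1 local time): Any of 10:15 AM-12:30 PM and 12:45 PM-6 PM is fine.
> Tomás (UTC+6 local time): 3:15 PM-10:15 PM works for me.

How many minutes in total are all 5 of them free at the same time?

210

Hana in UTC: 09:45-12:45, 13:00-13:15, 14:30-15:30 (subtract 1h to convert from UTC+1).
Elena in UTC: 10:00-12:45, 13:45-15:30 (subtract 6h to convert from UTC+6).
Pablo in UTC: 08:45-13:15, 13:45-16:45 (subtract 7h to convert from UTC+7).
Nikolai in UTC: 09:15-11:30, 11:45-17:00 (subtract 1h to convert from UTC+1).
Tomás in UTC: 09:15-16:15 (subtract 6h to convert from UTC+6).
Hana ∩ Elena: 10:00-12:45, 14:30-15:30.
Hana ∩ Elena ∩ Pablo: 10:00-12:45, 14:30-15:30.
Hana ∩ Elena ∩ Pablo ∩ Nikolai: 10:00-11:30, 11:45-12:45, 14:30-15:30.
Hana ∩ Elena ∩ Pablo ∩ Nikolai ∩ Tomás: 10:00-11:30, 11:45-12:45, 14:30-15:30.
So the common availability across everyone is 10:00-11:30, 11:45-12:45, 14:30-15:30.
Summing the common windows: 90 + 60 + 60 = 210 minutes.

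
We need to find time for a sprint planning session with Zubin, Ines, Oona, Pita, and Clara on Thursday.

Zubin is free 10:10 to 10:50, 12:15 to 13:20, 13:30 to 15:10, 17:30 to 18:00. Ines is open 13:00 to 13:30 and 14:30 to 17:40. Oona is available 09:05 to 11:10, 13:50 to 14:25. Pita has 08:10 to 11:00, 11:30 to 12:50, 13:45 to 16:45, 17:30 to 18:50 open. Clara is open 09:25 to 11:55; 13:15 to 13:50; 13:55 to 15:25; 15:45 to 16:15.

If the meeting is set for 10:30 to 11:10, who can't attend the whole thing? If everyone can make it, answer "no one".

Ines, Pita, Zubin

Zubin: not fully free for 10:30-11:10. Ines: not fully free for 10:30-11:10. Oona: free for 10:30-11:10. Pita: not fully free for 10:30-11:10. Clara: free for 10:30-11:10.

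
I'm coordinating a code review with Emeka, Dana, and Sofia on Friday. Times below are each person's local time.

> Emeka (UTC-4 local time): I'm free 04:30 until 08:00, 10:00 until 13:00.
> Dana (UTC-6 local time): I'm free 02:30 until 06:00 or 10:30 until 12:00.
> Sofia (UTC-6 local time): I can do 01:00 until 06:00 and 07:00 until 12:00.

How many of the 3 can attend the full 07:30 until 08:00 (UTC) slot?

1

Emeka in UTC: 08:30-12:00, 14:00-17:00 (add 4h to convert from UTC-4).
Dana in UTC: 08:30-12:00, 16:30-18:00 (add 6h to convert from UTC-6).
Sofia in UTC: 07:00-12:00, 13:00-18:00 (add 6h to convert from UTC-6).
Sofia can make the full 07:30-08:00 slot — that's 1.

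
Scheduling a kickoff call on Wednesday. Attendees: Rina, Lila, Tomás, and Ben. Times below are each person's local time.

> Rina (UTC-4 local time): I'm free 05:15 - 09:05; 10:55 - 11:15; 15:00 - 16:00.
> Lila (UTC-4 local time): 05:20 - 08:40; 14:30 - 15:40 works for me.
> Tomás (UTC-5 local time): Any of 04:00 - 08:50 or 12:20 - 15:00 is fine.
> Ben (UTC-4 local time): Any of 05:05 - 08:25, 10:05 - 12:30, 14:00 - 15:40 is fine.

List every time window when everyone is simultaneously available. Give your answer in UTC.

09:20-12:25, 19:00-19:40

Rina in UTC: 09:15-13:05, 14:55-15:15, 19:00-20:00 (add 4h to convert from UTC-4).
Lila in UTC: 09:20-12:40, 18:30-19:40 (add 4h to convert from UTC-4).
Tomás in UTC: 09:00-13:50, 17:20-20:00 (add 5h to convert from UTC-5).
Ben in UTC: 09:05-12:25, 14:05-16:30, 18:00-19:40 (add 4h to convert from UTC-4).
Rina ∩ Lila: 09:20-12:40, 19:00-19:40.
Rina ∩ Lila ∩ Tomás: 09:20-12:40, 19:00-19:40.
Rina ∩ Lila ∩ Tomás ∩ Ben: 09:20-12:25, 19:00-19:40.
Those are the intersection windows.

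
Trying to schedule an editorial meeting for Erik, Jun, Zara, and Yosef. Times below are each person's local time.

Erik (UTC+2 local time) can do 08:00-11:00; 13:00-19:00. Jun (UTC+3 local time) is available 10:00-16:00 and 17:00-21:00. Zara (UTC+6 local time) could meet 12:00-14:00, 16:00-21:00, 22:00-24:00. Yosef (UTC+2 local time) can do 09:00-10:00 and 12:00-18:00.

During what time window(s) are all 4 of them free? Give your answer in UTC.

07:00-08:00, 11:00-13:00, 14:00-15:00

Erik in UTC: 06:00-09:00, 11:00-17:00 (subtract 2h to convert from UTC+2).
Jun in UTC: 07:00-13:00, 14:00-18:00 (subtract 3h to convert from UTC+3).
Zara in UTC: 06:00-08:00, 10:00-15:00, 16:00-18:00 (subtract 6h to convert from UTC+6).
Yosef in UTC: 07:00-08:00, 10:00-16:00 (subtract 2h to convert from UTC+2).
Erik ∩ Jun: 07:00-09:00, 11:00-13:00, 14:00-17:00.
Erik ∩ Jun ∩ Zara: 07:00-08:00, 11:00-13:00, 14:00-15:00, 16:00-17:00.
Erik ∩ Jun ∩ Zara ∩ Yosef: 07:00-08:00, 11:00-13:00, 14:00-15:00.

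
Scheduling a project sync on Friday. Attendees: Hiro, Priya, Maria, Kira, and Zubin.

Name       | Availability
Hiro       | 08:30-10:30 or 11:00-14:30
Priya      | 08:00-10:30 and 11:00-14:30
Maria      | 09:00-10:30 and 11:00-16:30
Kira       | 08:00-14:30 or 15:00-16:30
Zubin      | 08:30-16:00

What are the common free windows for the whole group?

Hiro ∩ Priya: 08:30-10:30, 11:00-14:30.
Hiro ∩ Priya ∩ Maria: 09:00-10:30, 11:00-14:30.
Hiro ∩ Priya ∩ Maria ∩ Kira: 09:00-10:30, 11:00-14:30.
Hiro ∩ Priya ∩ Maria ∩ Kira ∩ Zubin: 09:00-10:30, 11:00-14:30.

09:00-10:30, 11:00-14:30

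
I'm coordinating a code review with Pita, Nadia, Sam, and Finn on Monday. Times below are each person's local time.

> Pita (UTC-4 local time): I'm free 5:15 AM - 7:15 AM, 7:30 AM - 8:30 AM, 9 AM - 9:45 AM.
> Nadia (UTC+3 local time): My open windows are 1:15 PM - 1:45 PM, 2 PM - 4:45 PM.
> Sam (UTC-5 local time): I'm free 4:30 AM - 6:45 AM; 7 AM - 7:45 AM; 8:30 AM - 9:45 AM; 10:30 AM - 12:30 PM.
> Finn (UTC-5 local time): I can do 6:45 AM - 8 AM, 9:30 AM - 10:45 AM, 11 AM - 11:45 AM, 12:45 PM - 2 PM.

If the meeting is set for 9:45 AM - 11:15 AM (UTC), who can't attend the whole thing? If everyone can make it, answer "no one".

Pita in UTC: 09:15-11:15, 11:30-12:30, 13:00-13:45 (add 4h to convert from UTC-4).
Nadia in UTC: 10:15-10:45, 11:00-13:45 (subtract 3h to convert from UTC+3).
Sam in UTC: 09:30-11:45, 12:00-12:45, 13:30-14:45, 15:30-17:30 (add 5h to convert from UTC-5).
Finn in UTC: 11:45-13:00, 14:30-15:45, 16:00-16:45, 17:45-19:00 (add 5h to convert from UTC-5).
Pita: free for 09:45-11:15. Nadia: not fully free for 09:45-11:15. Sam: free for 09:45-11:15. Finn: not fully free for 09:45-11:15.

Finn, Nadia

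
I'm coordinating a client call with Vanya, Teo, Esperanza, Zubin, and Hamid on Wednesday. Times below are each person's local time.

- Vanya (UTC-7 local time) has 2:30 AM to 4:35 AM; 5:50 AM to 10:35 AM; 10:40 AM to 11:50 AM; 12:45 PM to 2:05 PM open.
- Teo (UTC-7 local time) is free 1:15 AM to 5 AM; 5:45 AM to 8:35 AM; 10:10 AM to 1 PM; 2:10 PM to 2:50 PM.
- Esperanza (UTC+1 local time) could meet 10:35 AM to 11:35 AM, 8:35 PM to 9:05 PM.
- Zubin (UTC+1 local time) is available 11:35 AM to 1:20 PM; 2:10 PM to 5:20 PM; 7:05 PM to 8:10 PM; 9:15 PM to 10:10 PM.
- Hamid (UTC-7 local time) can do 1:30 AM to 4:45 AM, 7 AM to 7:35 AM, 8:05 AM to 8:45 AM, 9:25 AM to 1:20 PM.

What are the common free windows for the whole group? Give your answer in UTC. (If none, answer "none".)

none

Vanya in UTC: 09:30-11:35, 12:50-17:35, 17:40-18:50, 19:45-21:05 (add 7h to convert from UTC-7).
Teo in UTC: 08:15-12:00, 12:45-15:35, 17:10-20:00, 21:10-21:50 (add 7h to convert from UTC-7).
Esperanza in UTC: 09:35-10:35, 19:35-20:05 (subtract 1h to convert from UTC+1).
Zubin in UTC: 10:35-12:20, 13:10-16:20, 18:05-19:10, 20:15-21:10 (subtract 1h to convert from UTC+1).
Hamid in UTC: 08:30-11:45, 14:00-14:35, 15:05-15:45, 16:25-20:20 (add 7h to convert from UTC-7).
Vanya ∩ Teo: 09:30-11:35, 12:50-15:35, 17:10-17:35, 17:40-18:50, 19:45-20:00.
Vanya ∩ Teo ∩ Esperanza: 09:35-10:35, 19:45-20:00.
Vanya ∩ Teo ∩ Esperanza ∩ Zubin: ∅.
Vanya ∩ Teo ∩ Esperanza ∩ Zubin ∩ Hamid: ∅.
There is no time when everyone is free.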